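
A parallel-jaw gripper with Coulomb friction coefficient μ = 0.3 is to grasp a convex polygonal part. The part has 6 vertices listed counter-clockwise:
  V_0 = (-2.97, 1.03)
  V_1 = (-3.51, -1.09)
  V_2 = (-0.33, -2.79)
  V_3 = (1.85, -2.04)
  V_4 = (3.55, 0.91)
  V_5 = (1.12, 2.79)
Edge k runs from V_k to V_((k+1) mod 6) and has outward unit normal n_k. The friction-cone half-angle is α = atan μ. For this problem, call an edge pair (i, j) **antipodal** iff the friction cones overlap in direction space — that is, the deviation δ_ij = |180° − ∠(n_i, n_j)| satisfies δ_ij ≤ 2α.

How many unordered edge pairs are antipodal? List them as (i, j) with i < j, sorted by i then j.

α = atan 0.3 = 16.70°;  2α = 33.40°
n_0 = (-0.9691, +0.2468)
n_1 = (-0.4715, -0.8819)
n_2 = (+0.3253, -0.9456)
n_3 = (+0.8664, -0.4993)
n_4 = (+0.6119, +0.7909)
n_5 = (-0.3953, +0.9186)
  (0,1): δ = 103.84°  ·
  (0,2): δ = 56.72°  ·
  (0,3): δ = 15.66°  ✓
  (0,4): δ = 66.56°  ·
  (0,5): δ = 127.57°  ·
  (1,2): δ = 132.89°  ·
  (1,3): δ = 91.83°  ·
  (1,4): δ = 9.60°  ✓
  (1,5): δ = 51.41°  ·
  (2,3): δ = 138.94°  ·
  (2,4): δ = 56.71°  ·
  (2,5): δ = 4.30°  ✓
  (3,4): δ = 97.77°  ·
  (3,5): δ = 36.76°  ·
  (4,5): δ = 118.99°  ·
antipodal pairs: 3

count = 3; pairs: (0,3), (1,4), (2,5)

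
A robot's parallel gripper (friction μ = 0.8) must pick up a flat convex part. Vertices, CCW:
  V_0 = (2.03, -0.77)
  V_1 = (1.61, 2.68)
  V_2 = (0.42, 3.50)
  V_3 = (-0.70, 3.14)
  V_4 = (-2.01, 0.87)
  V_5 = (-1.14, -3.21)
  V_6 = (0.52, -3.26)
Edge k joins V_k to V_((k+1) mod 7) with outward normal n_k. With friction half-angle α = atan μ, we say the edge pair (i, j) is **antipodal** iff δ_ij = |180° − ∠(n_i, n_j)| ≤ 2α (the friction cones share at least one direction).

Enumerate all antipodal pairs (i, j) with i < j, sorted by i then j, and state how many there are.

α = atan 0.8 = 38.66°;  2α = 77.32°
n_0 = (+0.9927, +0.1208)
n_1 = (+0.5674, +0.8234)
n_2 = (-0.3060, +0.9520)
n_3 = (-0.8661, +0.4998)
n_4 = (-0.9780, -0.2085)
n_5 = (-0.0301, -0.9995)
n_6 = (+0.8551, -0.5185)
  (0,1): δ = 131.51°  ·
  (0,2): δ = 79.12°  ·
  (0,3): δ = 36.93°  ✓
  (0,4): δ = 5.10°  ✓
  (0,5): δ = 81.33°  ·
  (0,6): δ = 141.83°  ·
  (1,2): δ = 127.61°  ·
  (1,3): δ = 85.42°  ·
  (1,4): δ = 43.39°  ✓
  (1,5): δ = 32.84°  ✓
  (1,6): δ = 93.34°  ·
  (2,3): δ = 137.81°  ·
  (2,4): δ = 95.78°  ·
  (2,5): δ = 19.54°  ✓
  (2,6): δ = 40.95°  ✓
  (3,4): δ = 137.97°  ·
  (3,5): δ = 61.74°  ✓
  (3,6): δ = 1.24°  ✓
  (4,5): δ = 103.76°  ·
  (4,6): δ = 43.27°  ✓
  (5,6): δ = 119.51°  ·
antipodal pairs: 9

count = 9; pairs: (0,3), (0,4), (1,4), (1,5), (2,5), (2,6), (3,5), (3,6), (4,6)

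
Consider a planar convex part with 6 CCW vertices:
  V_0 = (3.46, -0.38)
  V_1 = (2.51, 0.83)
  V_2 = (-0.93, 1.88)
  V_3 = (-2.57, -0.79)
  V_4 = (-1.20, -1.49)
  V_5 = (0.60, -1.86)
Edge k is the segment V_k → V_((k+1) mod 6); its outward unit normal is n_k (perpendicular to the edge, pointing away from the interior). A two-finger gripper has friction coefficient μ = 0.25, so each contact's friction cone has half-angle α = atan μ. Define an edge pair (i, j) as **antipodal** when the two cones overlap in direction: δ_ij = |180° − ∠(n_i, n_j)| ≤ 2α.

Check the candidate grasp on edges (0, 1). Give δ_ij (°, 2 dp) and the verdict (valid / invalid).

δ = 145.11°, invalid

α = atan 0.25 = 14.04°;  2α = 28.07°
edge 0: e_0 = (-0.95, +1.21);  n_0 = (+0.7865, +0.6175)
edge 1: e_1 = (-3.44, +1.05);  n_1 = (+0.2919, +0.9564)
∠(n_0, n_1) = 34.89°
δ = |180° − 34.89°| = 145.11°
145.11° > 2α = 28.07°  →  invalid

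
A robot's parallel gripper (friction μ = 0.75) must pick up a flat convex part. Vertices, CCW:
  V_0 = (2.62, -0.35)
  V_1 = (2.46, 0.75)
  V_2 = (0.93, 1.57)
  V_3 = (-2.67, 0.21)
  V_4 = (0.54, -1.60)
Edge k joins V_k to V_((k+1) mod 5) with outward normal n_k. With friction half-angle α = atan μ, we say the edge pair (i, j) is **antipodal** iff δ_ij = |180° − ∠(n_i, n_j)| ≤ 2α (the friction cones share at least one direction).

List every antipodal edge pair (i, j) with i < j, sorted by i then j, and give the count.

count = 5; pairs: (0,3), (1,3), (1,4), (2,3), (2,4)

α = atan 0.75 = 36.87°;  2α = 73.74°
n_0 = (+0.9896, +0.1439)
n_1 = (+0.4724, +0.8814)
n_2 = (-0.3534, +0.9355)
n_3 = (-0.4912, -0.8711)
n_4 = (+0.5151, -0.8571)
  (0,1): δ = 126.46°  ·
  (0,2): δ = 77.58°  ·
  (0,3): δ = 52.31°  ✓
  (0,4): δ = 112.73°  ·
  (1,2): δ = 131.12°  ·
  (1,3): δ = 1.23°  ✓
  (1,4): δ = 59.19°  ✓
  (2,3): δ = 50.11°  ✓
  (2,4): δ = 10.31°  ✓
  (3,4): δ = 119.58°  ·
antipodal pairs: 5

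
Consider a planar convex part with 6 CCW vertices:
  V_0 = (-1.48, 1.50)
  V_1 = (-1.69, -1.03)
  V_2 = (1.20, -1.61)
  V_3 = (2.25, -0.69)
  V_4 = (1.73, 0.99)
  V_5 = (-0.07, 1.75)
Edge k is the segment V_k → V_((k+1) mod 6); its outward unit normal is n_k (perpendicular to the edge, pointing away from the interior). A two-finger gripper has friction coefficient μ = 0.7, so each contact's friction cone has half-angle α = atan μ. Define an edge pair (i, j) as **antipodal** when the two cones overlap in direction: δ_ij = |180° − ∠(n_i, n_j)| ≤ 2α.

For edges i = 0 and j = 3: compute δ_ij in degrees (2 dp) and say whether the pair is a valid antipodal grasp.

α = atan 0.7 = 34.99°;  2α = 69.98°
edge 0: e_0 = (-0.21, -2.53);  n_0 = (-0.9966, +0.0827)
edge 3: e_3 = (-0.52, +1.68);  n_3 = (+0.9553, +0.2957)
∠(n_0, n_3) = 158.06°
δ = |180° − 158.06°| = 21.94°
21.94° ≤ 2α = 69.98°  →  valid

δ = 21.94°, valid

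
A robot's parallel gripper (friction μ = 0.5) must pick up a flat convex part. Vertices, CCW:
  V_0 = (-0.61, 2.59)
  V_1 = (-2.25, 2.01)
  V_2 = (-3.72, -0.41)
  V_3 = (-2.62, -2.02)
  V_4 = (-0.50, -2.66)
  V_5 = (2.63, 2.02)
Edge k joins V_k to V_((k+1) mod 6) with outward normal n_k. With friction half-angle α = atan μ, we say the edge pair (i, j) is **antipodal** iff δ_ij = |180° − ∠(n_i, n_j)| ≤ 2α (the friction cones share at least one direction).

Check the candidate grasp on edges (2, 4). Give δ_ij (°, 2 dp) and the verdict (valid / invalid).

α = atan 0.5 = 26.57°;  2α = 53.13°
edge 2: e_2 = (+1.10, -1.61);  n_2 = (-0.8257, -0.5641)
edge 4: e_4 = (+3.13, +4.68);  n_4 = (+0.8312, -0.5559)
∠(n_2, n_4) = 111.88°
δ = |180° − 111.88°| = 68.12°
68.12° > 2α = 53.13°  →  invalid

δ = 68.12°, invalid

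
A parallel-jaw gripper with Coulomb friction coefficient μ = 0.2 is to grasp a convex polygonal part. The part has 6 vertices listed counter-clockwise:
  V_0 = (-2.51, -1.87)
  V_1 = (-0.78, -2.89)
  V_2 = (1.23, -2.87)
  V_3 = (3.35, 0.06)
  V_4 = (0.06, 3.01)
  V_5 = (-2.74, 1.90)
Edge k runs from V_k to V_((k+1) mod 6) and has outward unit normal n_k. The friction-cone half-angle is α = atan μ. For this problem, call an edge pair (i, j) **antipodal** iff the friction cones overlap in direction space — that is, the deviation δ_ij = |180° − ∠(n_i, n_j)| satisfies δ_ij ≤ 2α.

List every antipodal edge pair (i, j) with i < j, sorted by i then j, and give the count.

α = atan 0.2 = 11.31°;  2α = 22.62°
n_0 = (-0.5079, -0.8614)
n_1 = (+0.0099, -1.0000)
n_2 = (+0.8102, -0.5862)
n_3 = (+0.6676, +0.7445)
n_4 = (-0.3685, +0.9296)
n_5 = (-0.9981, -0.0609)
  (0,1): δ = 148.91°  ·
  (0,2): δ = 95.36°  ·
  (0,3): δ = 11.36°  ✓
  (0,4): δ = 52.15°  ·
  (0,5): δ = 124.01°  ·
  (1,2): δ = 126.46°  ·
  (1,3): δ = 42.45°  ·
  (1,4): δ = 21.05°  ✓
  (1,5): δ = 92.92°  ·
  (2,3): δ = 95.99°  ·
  (2,4): δ = 32.49°  ·
  (2,5): δ = 39.38°  ·
  (3,4): δ = 116.49°  ·
  (3,5): δ = 44.63°  ·
  (4,5): δ = 108.13°  ·
antipodal pairs: 2

count = 2; pairs: (0,3), (1,4)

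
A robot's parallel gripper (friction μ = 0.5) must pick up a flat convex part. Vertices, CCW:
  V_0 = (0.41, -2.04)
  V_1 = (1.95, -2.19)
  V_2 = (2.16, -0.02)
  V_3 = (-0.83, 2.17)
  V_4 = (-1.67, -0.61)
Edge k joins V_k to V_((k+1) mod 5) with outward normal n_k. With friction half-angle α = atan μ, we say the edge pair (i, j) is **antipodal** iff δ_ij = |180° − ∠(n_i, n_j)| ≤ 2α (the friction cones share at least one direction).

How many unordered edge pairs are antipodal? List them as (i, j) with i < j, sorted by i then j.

count = 3; pairs: (0,2), (1,3), (2,4)

α = atan 0.5 = 26.57°;  2α = 53.13°
n_0 = (-0.0969, -0.9953)
n_1 = (+0.9954, -0.0963)
n_2 = (+0.5909, +0.8067)
n_3 = (-0.9573, +0.2892)
n_4 = (-0.5665, -0.8240)
  (0,1): δ = 89.96°  ·
  (0,2): δ = 30.66°  ✓
  (0,3): δ = 78.75°  ·
  (0,4): δ = 151.05°  ·
  (1,2): δ = 120.69°  ·
  (1,3): δ = 11.29°  ✓
  (1,4): δ = 61.02°  ·
  (2,3): δ = 70.59°  ·
  (2,4): δ = 1.71°  ✓
  (3,4): δ = 107.70°  ·
antipodal pairs: 3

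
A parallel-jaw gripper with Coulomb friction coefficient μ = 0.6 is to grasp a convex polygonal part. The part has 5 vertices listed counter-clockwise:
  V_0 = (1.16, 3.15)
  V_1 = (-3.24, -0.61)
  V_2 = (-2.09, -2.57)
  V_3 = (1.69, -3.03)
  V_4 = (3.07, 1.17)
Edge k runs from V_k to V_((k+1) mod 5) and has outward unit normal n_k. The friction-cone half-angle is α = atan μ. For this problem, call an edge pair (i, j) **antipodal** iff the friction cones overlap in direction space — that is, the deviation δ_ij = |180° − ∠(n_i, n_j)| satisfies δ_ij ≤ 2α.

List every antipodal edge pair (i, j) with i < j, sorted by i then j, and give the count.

count = 5; pairs: (0,2), (0,3), (1,3), (1,4), (2,4)

α = atan 0.6 = 30.96°;  2α = 61.93°
n_0 = (-0.6497, +0.7602)
n_1 = (-0.8625, -0.5061)
n_2 = (-0.1208, -0.9927)
n_3 = (+0.9500, -0.3122)
n_4 = (+0.7197, +0.6943)
  (0,1): δ = 100.11°  ·
  (0,2): δ = 47.45°  ✓
  (0,3): δ = 31.30°  ✓
  (0,4): δ = 93.45°  ·
  (1,2): δ = 127.34°  ·
  (1,3): δ = 48.59°  ✓
  (1,4): δ = 13.57°  ✓
  (2,3): δ = 101.25°  ·
  (2,4): δ = 39.09°  ✓
  (3,4): δ = 117.84°  ·
antipodal pairs: 5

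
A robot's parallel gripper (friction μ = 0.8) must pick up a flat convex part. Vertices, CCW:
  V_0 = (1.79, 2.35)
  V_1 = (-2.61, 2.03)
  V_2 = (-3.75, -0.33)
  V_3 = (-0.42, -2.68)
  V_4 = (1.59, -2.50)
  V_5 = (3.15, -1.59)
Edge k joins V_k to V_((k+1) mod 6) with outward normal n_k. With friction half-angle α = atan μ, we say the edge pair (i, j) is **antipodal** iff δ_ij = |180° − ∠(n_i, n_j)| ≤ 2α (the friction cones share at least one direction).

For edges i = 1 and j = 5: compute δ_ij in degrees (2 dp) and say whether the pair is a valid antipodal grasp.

α = atan 0.8 = 38.66°;  2α = 77.32°
edge 1: e_1 = (-1.14, -2.36);  n_1 = (-0.9004, +0.4350)
edge 5: e_5 = (-1.36, +3.94);  n_5 = (+0.9453, +0.3263)
∠(n_1, n_5) = 135.17°
δ = |180° − 135.17°| = 44.83°
44.83° ≤ 2α = 77.32°  →  valid

δ = 44.83°, valid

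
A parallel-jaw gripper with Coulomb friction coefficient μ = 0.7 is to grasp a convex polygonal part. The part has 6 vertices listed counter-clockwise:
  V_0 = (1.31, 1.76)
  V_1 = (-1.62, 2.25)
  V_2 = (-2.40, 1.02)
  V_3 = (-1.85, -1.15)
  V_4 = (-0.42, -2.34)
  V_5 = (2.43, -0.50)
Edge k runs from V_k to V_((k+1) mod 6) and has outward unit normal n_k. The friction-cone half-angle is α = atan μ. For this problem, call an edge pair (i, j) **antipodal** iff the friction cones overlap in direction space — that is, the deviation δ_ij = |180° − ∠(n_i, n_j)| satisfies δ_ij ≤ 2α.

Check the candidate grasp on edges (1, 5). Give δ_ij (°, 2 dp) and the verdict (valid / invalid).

δ = 58.74°, valid

α = atan 0.7 = 34.99°;  2α = 69.98°
edge 1: e_1 = (-0.78, -1.23);  n_1 = (-0.8445, +0.5355)
edge 5: e_5 = (-1.12, +2.26);  n_5 = (+0.8960, +0.4440)
∠(n_1, n_5) = 121.26°
δ = |180° − 121.26°| = 58.74°
58.74° ≤ 2α = 69.98°  →  valid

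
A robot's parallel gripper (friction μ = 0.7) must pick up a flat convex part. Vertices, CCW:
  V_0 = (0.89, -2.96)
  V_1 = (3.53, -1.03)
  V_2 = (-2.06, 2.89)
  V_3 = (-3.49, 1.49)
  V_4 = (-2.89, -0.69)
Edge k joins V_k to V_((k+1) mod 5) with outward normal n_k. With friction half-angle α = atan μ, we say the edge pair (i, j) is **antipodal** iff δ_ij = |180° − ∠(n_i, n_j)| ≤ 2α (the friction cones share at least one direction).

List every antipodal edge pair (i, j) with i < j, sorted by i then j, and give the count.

α = atan 0.7 = 34.99°;  2α = 69.98°
n_0 = (+0.5902, -0.8073)
n_1 = (+0.5742, +0.8187)
n_2 = (-0.6996, +0.7146)
n_3 = (-0.9641, -0.2654)
n_4 = (-0.5148, -0.8573)
  (0,1): δ = 71.21°  ·
  (0,2): δ = 8.22°  ✓
  (0,3): δ = 69.22°  ✓
  (0,4): δ = 112.84°  ·
  (1,2): δ = 100.57°  ·
  (1,3): δ = 39.57°  ✓
  (1,4): δ = 4.05°  ✓
  (2,3): δ = 119.00°  ·
  (2,4): δ = 75.38°  ·
  (3,4): δ = 136.37°  ·
antipodal pairs: 4

count = 4; pairs: (0,2), (0,3), (1,3), (1,4)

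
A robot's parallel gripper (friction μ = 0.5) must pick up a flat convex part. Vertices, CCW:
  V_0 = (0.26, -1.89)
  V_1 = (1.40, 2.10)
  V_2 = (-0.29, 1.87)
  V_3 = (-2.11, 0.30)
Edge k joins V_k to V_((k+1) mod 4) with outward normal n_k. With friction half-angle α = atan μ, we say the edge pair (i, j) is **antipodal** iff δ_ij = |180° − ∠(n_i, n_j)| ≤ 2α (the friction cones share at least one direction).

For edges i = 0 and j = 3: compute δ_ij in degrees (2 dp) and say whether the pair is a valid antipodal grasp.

δ = 63.21°, invalid

α = atan 0.5 = 26.57°;  2α = 53.13°
edge 0: e_0 = (+1.14, +3.99);  n_0 = (+0.9615, -0.2747)
edge 3: e_3 = (+2.37, -2.19);  n_3 = (-0.6787, -0.7344)
∠(n_0, n_3) = 116.79°
δ = |180° − 116.79°| = 63.21°
63.21° > 2α = 53.13°  →  invalid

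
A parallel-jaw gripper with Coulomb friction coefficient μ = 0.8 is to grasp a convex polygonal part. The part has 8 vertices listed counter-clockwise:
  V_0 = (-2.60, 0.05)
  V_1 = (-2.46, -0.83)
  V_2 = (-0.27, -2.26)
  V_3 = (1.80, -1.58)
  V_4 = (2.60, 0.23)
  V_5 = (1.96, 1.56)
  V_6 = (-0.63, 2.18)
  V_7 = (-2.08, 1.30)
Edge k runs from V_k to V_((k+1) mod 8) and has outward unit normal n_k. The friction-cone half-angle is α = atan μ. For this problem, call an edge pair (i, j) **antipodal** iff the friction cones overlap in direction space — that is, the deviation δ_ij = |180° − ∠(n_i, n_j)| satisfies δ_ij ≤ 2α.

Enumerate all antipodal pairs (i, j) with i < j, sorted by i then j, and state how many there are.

α = atan 0.8 = 38.66°;  2α = 77.32°
n_0 = (-0.9876, -0.1571)
n_1 = (-0.5467, -0.8373)
n_2 = (+0.3121, -0.9501)
n_3 = (+0.9146, -0.4043)
n_4 = (+0.9011, +0.4336)
n_5 = (+0.2328, +0.9725)
n_6 = (-0.5188, +0.8549)
n_7 = (-0.9233, +0.3841)
  (0,1): δ = 132.18°  ·
  (0,2): δ = 80.85°  ·
  (0,3): δ = 32.88°  ✓
  (0,4): δ = 16.66°  ✓
  (0,5): δ = 67.50°  ✓
  (0,6): δ = 112.21°  ·
  (0,7): δ = 148.37°  ·
  (1,2): δ = 128.67°  ·
  (1,3): δ = 80.70°  ·
  (1,4): δ = 31.16°  ✓
  (1,5): δ = 19.68°  ✓
  (1,6): δ = 64.40°  ✓
  (1,7): δ = 100.56°  ·
  (2,3): δ = 132.03°  ·
  (2,4): δ = 82.49°  ·
  (2,5): δ = 31.65°  ✓
  (2,6): δ = 13.07°  ✓
  (2,7): δ = 49.23°  ✓
  (3,4): δ = 130.46°  ·
  (3,5): δ = 79.62°  ·
  (3,6): δ = 34.90°  ✓
  (3,7): δ = 1.26°  ✓
  (4,5): δ = 129.16°  ·
  (4,6): δ = 84.44°  ·
  (4,7): δ = 48.28°  ✓
  (5,6): δ = 135.28°  ·
  (5,7): δ = 99.13°  ·
  (6,7): δ = 143.84°  ·
antipodal pairs: 12

count = 12; pairs: (0,3), (0,4), (0,5), (1,4), (1,5), (1,6), (2,5), (2,6), (2,7), (3,6), (3,7), (4,7)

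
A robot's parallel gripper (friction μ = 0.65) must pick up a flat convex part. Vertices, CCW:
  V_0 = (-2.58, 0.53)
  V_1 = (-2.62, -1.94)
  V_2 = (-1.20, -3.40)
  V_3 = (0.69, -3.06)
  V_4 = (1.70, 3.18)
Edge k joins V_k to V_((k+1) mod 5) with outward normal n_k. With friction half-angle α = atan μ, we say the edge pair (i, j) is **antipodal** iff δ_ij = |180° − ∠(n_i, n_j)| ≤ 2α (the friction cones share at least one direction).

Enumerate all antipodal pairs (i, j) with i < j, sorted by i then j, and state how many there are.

count = 4; pairs: (0,3), (1,3), (2,4), (3,4)

α = atan 0.65 = 33.02°;  2α = 66.05°
n_0 = (-0.9999, +0.0162)
n_1 = (-0.7169, -0.6972)
n_2 = (+0.1771, -0.9842)
n_3 = (+0.9872, -0.1598)
n_4 = (-0.5264, +0.8502)
  (0,1): δ = 134.87°  ·
  (0,2): δ = 78.87°  ·
  (0,3): δ = 8.27°  ✓
  (0,4): δ = 122.69°  ·
  (1,2): δ = 124.01°  ·
  (1,3): δ = 53.40°  ✓
  (1,4): δ = 77.56°  ·
  (2,3): δ = 109.39°  ·
  (2,4): δ = 21.57°  ✓
  (3,4): δ = 49.04°  ✓
antipodal pairs: 4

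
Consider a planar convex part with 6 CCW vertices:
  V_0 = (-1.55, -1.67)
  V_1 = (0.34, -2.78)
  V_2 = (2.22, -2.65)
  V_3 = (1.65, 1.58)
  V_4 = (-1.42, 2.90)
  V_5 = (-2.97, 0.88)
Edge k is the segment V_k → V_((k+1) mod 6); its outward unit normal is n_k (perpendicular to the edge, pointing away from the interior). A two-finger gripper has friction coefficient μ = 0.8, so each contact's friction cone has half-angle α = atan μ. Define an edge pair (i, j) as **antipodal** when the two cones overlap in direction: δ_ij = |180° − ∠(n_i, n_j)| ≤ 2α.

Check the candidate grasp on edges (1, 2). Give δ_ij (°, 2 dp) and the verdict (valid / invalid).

δ = 86.28°, invalid

α = atan 0.8 = 38.66°;  2α = 77.32°
edge 1: e_1 = (+1.88, +0.13);  n_1 = (+0.0690, -0.9976)
edge 2: e_2 = (-0.57, +4.23);  n_2 = (+0.9910, +0.1335)
∠(n_1, n_2) = 93.72°
δ = |180° − 93.72°| = 86.28°
86.28° > 2α = 77.32°  →  invalid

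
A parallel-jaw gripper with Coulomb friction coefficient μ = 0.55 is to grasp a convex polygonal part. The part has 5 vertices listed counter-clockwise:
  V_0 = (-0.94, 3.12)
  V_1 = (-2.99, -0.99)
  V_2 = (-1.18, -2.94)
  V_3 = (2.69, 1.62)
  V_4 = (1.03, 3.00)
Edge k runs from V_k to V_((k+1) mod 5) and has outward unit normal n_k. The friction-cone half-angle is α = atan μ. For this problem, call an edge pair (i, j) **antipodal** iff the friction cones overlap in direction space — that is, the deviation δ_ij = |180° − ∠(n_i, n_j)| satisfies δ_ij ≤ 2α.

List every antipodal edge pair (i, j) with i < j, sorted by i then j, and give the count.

α = atan 0.55 = 28.81°;  2α = 57.62°
n_0 = (-0.8949, +0.4463)
n_1 = (-0.7329, -0.6803)
n_2 = (+0.7624, -0.6471)
n_3 = (+0.6393, +0.7690)
n_4 = (+0.0608, +0.9981)
  (0,1): δ = 110.62°  ·
  (0,2): δ = 13.81°  ✓
  (0,3): δ = 76.77°  ·
  (0,4): δ = 113.02°  ·
  (1,2): δ = 83.19°  ·
  (1,3): δ = 7.39°  ✓
  (1,4): δ = 43.65°  ✓
  (2,3): δ = 89.42°  ·
  (2,4): δ = 53.17°  ✓
  (3,4): δ = 143.75°  ·
antipodal pairs: 4

count = 4; pairs: (0,2), (1,3), (1,4), (2,4)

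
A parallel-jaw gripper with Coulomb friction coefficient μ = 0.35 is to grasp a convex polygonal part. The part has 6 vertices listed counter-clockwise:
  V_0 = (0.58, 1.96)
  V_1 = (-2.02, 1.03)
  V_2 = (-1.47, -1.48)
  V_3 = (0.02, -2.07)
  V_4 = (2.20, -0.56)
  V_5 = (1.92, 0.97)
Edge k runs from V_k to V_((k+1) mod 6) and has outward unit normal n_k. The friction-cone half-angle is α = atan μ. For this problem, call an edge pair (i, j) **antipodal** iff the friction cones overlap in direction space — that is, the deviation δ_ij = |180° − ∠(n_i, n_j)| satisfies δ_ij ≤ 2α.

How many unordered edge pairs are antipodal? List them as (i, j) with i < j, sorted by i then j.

count = 3; pairs: (0,3), (1,4), (2,5)

α = atan 0.35 = 19.29°;  2α = 38.58°
n_0 = (-0.3368, +0.9416)
n_1 = (-0.9768, -0.2140)
n_2 = (-0.3682, -0.9298)
n_3 = (+0.5694, -0.8221)
n_4 = (+0.9837, +0.1800)
n_5 = (+0.5942, +0.8043)
  (0,1): δ = 97.32°  ·
  (0,2): δ = 41.28°  ·
  (0,3): δ = 15.03°  ✓
  (0,4): δ = 80.69°  ·
  (0,5): δ = 123.86°  ·
  (1,2): δ = 123.96°  ·
  (1,3): δ = 67.65°  ·
  (1,4): δ = 1.99°  ✓
  (1,5): δ = 41.18°  ·
  (2,3): δ = 123.69°  ·
  (2,4): δ = 58.03°  ·
  (2,5): δ = 14.85°  ✓
  (3,4): δ = 114.34°  ·
  (3,5): δ = 71.17°  ·
  (4,5): δ = 136.83°  ·
antipodal pairs: 3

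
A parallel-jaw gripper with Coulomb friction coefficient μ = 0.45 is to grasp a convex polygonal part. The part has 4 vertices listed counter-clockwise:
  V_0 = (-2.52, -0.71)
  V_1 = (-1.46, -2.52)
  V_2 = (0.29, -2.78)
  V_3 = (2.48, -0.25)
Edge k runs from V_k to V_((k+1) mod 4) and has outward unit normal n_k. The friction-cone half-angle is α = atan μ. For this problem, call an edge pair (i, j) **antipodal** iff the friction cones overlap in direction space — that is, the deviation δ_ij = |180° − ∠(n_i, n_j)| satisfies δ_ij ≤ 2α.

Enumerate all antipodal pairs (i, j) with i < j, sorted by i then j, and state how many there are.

count = 2; pairs: (1,3), (2,3)

α = atan 0.45 = 24.23°;  2α = 48.46°
n_0 = (-0.8629, -0.5054)
n_1 = (-0.1470, -0.9891)
n_2 = (+0.7561, -0.6545)
n_3 = (-0.0916, +0.9958)
  (0,1): δ = 128.81°  ·
  (0,2): δ = 71.23°  ·
  (0,3): δ = 64.90°  ·
  (1,2): δ = 122.43°  ·
  (1,3): δ = 13.71°  ✓
  (2,3): δ = 43.86°  ✓
antipodal pairs: 2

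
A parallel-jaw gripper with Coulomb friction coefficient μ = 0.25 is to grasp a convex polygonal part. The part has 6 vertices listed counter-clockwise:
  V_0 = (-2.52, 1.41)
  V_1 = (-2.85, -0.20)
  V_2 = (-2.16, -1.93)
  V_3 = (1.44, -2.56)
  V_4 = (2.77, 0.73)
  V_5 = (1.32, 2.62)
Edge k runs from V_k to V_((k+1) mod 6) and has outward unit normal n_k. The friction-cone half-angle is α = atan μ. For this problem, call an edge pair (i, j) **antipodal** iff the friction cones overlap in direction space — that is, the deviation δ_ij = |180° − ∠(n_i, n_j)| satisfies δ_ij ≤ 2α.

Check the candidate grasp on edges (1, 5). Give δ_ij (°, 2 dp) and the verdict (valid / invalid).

δ = 85.75°, invalid

α = atan 0.25 = 14.04°;  2α = 28.07°
edge 1: e_1 = (+0.69, -1.73);  n_1 = (-0.9288, -0.3705)
edge 5: e_5 = (-3.84, -1.21);  n_5 = (-0.3005, +0.9538)
∠(n_1, n_5) = 94.25°
δ = |180° − 94.25°| = 85.75°
85.75° > 2α = 28.07°  →  invalid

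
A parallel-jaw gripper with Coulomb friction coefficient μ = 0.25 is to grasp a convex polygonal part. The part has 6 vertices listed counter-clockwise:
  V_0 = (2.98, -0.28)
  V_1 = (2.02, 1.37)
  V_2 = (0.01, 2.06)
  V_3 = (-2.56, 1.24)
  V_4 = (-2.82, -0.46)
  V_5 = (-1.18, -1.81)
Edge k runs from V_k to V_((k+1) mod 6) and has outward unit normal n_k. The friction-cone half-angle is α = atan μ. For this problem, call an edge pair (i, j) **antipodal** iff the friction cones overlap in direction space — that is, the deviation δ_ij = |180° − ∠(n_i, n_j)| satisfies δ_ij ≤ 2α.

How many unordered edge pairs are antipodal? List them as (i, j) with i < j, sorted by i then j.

count = 3; pairs: (0,4), (1,4), (2,5)

α = atan 0.25 = 14.04°;  2α = 28.07°
n_0 = (+0.8643, +0.5029)
n_1 = (+0.3247, +0.9458)
n_2 = (-0.3040, +0.9527)
n_3 = (-0.9885, +0.1512)
n_4 = (-0.6355, -0.7721)
n_5 = (+0.3452, -0.9385)
  (0,1): δ = 139.14°  ·
  (0,2): δ = 102.50°  ·
  (0,3): δ = 38.89°  ·
  (0,4): δ = 20.35°  ✓
  (0,5): δ = 80.00°  ·
  (1,2): δ = 143.36°  ·
  (1,3): δ = 79.75°  ·
  (1,4): δ = 20.51°  ✓
  (1,5): δ = 39.14°  ·
  (2,3): δ = 116.39°  ·
  (2,4): δ = 57.16°  ·
  (2,5): δ = 2.50°  ✓
  (3,4): δ = 120.76°  ·
  (3,5): δ = 61.11°  ·
  (4,5): δ = 120.35°  ·
antipodal pairs: 3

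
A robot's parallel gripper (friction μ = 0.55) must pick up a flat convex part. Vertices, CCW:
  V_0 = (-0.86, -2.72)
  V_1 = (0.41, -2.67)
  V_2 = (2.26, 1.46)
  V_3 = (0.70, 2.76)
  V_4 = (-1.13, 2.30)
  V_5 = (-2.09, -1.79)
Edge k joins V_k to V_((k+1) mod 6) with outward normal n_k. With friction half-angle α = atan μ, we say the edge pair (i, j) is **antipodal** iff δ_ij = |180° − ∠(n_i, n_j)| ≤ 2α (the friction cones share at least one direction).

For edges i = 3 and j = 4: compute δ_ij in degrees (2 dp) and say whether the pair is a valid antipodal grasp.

α = atan 0.55 = 28.81°;  2α = 57.62°
edge 3: e_3 = (-1.83, -0.46);  n_3 = (-0.2438, +0.9698)
edge 4: e_4 = (-0.96, -4.09);  n_4 = (-0.9735, +0.2285)
∠(n_3, n_4) = 62.68°
δ = |180° − 62.68°| = 117.32°
117.32° > 2α = 57.62°  →  invalid

δ = 117.32°, invalid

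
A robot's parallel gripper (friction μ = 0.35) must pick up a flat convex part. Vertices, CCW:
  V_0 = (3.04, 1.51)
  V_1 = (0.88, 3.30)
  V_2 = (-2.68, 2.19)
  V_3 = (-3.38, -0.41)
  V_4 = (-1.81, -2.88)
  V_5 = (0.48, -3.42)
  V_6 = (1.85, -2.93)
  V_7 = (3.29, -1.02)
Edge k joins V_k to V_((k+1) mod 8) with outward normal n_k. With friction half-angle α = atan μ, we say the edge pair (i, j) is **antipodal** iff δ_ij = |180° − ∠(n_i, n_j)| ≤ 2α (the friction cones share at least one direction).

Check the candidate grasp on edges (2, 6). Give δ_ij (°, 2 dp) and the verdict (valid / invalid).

α = atan 0.35 = 19.29°;  2α = 38.58°
edge 2: e_2 = (-0.70, -2.60);  n_2 = (-0.9656, +0.2600)
edge 6: e_6 = (+1.44, +1.91);  n_6 = (+0.7985, -0.6020)
∠(n_2, n_6) = 158.05°
δ = |180° − 158.05°| = 21.95°
21.95° ≤ 2α = 38.58°  →  valid

δ = 21.95°, valid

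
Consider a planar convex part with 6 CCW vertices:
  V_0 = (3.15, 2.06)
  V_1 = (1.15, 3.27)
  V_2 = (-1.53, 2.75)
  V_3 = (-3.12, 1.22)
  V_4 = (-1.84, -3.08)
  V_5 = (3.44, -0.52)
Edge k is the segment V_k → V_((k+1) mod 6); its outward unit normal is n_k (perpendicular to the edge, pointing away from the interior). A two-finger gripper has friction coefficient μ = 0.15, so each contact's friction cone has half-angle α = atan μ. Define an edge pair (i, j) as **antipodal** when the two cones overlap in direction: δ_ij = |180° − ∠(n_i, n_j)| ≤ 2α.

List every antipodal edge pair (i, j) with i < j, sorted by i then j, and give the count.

count = 2; pairs: (1,4), (3,5)

α = atan 0.15 = 8.53°;  2α = 17.06°
n_0 = (+0.5176, +0.8556)
n_1 = (-0.1905, +0.9817)
n_2 = (-0.6934, +0.7206)
n_3 = (-0.9584, -0.2853)
n_4 = (+0.4363, -0.8998)
n_5 = (+0.9937, +0.1117)
  (0,1): δ = 137.85°  ·
  (0,2): δ = 104.93°  ·
  (0,3): δ = 42.25°  ·
  (0,4): δ = 57.04°  ·
  (0,5): δ = 127.59°  ·
  (1,2): δ = 147.08°  ·
  (1,3): δ = 84.40°  ·
  (1,4): δ = 14.89°  ✓
  (1,5): δ = 85.43°  ·
  (2,3): δ = 117.32°  ·
  (2,4): δ = 18.03°  ·
  (2,5): δ = 52.52°  ·
  (3,4): δ = 80.71°  ·
  (3,5): δ = 10.16°  ✓
  (4,5): δ = 109.45°  ·
antipodal pairs: 2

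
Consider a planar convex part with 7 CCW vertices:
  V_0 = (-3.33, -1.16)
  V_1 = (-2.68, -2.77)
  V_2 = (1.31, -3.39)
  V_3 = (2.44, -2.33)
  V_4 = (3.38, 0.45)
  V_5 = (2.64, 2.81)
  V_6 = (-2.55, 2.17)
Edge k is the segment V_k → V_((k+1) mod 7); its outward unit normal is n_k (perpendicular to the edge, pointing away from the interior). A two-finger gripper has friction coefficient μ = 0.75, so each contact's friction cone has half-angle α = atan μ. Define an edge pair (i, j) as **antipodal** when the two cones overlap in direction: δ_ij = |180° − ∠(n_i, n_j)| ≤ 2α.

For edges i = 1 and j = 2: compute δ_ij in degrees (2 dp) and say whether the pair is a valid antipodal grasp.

δ = 128.00°, invalid

α = atan 0.75 = 36.87°;  2α = 73.74°
edge 1: e_1 = (+3.99, -0.62);  n_1 = (-0.1535, -0.9881)
edge 2: e_2 = (+1.13, +1.06);  n_2 = (+0.6842, -0.7293)
∠(n_1, n_2) = 52.00°
δ = |180° − 52.00°| = 128.00°
128.00° > 2α = 73.74°  →  invalid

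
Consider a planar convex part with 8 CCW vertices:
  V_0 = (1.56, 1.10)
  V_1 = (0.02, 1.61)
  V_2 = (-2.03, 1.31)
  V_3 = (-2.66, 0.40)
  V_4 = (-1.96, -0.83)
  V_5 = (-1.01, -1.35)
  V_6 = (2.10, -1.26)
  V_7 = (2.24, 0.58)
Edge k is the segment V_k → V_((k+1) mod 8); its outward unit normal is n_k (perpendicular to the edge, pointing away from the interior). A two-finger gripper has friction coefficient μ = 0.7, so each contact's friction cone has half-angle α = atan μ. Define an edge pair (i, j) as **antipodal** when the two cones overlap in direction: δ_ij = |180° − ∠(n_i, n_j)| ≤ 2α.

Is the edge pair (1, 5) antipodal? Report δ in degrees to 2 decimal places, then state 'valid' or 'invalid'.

δ = 6.67°, valid

α = atan 0.7 = 34.99°;  2α = 69.98°
edge 1: e_1 = (-2.05, -0.30);  n_1 = (-0.1448, +0.9895)
edge 5: e_5 = (+3.11, +0.09);  n_5 = (+0.0289, -0.9996)
∠(n_1, n_5) = 173.33°
δ = |180° − 173.33°| = 6.67°
6.67° ≤ 2α = 69.98°  →  valid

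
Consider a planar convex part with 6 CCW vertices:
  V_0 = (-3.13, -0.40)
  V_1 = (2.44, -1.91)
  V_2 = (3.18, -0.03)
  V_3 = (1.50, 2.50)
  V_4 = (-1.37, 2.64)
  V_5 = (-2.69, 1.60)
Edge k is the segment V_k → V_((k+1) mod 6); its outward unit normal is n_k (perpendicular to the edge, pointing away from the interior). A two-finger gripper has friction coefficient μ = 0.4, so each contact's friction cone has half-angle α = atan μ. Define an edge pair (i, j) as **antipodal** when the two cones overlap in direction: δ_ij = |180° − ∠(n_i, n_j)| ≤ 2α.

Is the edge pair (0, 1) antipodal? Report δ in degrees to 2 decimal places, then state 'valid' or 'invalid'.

δ = 96.32°, invalid

α = atan 0.4 = 21.80°;  2α = 43.60°
edge 0: e_0 = (+5.57, -1.51);  n_0 = (-0.2617, -0.9652)
edge 1: e_1 = (+0.74, +1.88);  n_1 = (+0.9305, -0.3663)
∠(n_0, n_1) = 83.68°
δ = |180° − 83.68°| = 96.32°
96.32° > 2α = 43.60°  →  invalid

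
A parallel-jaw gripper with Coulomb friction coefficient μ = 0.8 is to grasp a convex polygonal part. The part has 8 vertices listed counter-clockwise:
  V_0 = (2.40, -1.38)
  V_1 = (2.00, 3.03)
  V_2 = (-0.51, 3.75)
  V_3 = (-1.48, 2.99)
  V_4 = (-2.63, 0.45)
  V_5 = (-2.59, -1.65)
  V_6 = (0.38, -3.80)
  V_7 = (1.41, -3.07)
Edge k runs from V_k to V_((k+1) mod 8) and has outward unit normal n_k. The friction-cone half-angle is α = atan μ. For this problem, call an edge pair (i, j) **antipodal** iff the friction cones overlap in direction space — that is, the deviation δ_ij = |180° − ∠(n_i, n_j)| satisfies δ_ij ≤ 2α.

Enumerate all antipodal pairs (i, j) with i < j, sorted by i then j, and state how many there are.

α = atan 0.8 = 38.66°;  2α = 77.32°
n_0 = (+0.9959, +0.0903)
n_1 = (+0.2757, +0.9612)
n_2 = (-0.6167, +0.7872)
n_3 = (-0.9110, +0.4125)
n_4 = (-0.9998, -0.0190)
n_5 = (-0.5864, -0.8100)
n_6 = (+0.5782, -0.8159)
n_7 = (+0.8629, -0.5055)
  (0,1): δ = 111.19°  ·
  (0,2): δ = 57.10°  ✓
  (0,3): δ = 29.54°  ✓
  (0,4): δ = 4.09°  ✓
  (0,5): δ = 48.92°  ✓
  (0,6): δ = 120.14°  ·
  (0,7): δ = 144.46°  ·
  (1,2): δ = 125.92°  ·
  (1,3): δ = 98.35°  ·
  (1,4): δ = 72.90°  ✓
  (1,5): δ = 19.90°  ✓
  (1,6): δ = 51.33°  ✓
  (1,7): δ = 75.64°  ✓
  (2,3): δ = 152.44°  ·
  (2,4): δ = 126.99°  ·
  (2,5): δ = 73.98°  ✓
  (2,6): δ = 2.75°  ✓
  (2,7): δ = 21.56°  ✓
  (3,4): δ = 154.55°  ·
  (3,5): δ = 101.54°  ·
  (3,6): δ = 30.31°  ✓
  (3,7): δ = 6.00°  ✓
  (4,5): δ = 126.99°  ·
  (4,6): δ = 55.76°  ✓
  (4,7): δ = 31.45°  ✓
  (5,6): δ = 108.77°  ·
  (5,7): δ = 84.46°  ·
  (6,7): δ = 155.69°  ·
antipodal pairs: 15

count = 15; pairs: (0,2), (0,3), (0,4), (0,5), (1,4), (1,5), (1,6), (1,7), (2,5), (2,6), (2,7), (3,6), (3,7), (4,6), (4,7)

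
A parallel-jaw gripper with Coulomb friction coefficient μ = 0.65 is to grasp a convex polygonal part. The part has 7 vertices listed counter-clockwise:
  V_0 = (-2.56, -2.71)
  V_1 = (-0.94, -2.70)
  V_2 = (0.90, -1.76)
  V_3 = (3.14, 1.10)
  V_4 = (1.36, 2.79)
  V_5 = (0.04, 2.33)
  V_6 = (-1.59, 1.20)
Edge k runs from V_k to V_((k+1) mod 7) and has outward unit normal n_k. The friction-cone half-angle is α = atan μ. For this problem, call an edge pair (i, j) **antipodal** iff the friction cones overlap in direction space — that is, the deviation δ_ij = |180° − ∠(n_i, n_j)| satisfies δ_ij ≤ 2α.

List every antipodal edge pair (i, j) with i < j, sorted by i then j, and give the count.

α = atan 0.65 = 33.02°;  2α = 66.05°
n_0 = (+0.0062, -1.0000)
n_1 = (+0.4549, -0.8905)
n_2 = (+0.7873, -0.6166)
n_3 = (+0.6885, +0.7252)
n_4 = (-0.3291, +0.9443)
n_5 = (-0.5697, +0.8218)
n_6 = (-0.9706, +0.2408)
  (0,1): δ = 153.29°  ·
  (0,2): δ = 128.42°  ·
  (0,3): δ = 43.87°  ✓
  (0,4): δ = 18.86°  ✓
  (0,5): δ = 34.38°  ✓
  (0,6): δ = 75.71°  ·
  (1,2): δ = 155.13°  ·
  (1,3): δ = 70.58°  ·
  (1,4): δ = 7.85°  ✓
  (1,5): δ = 7.67°  ✓
  (1,6): δ = 49.01°  ✓
  (2,3): δ = 95.45°  ·
  (2,4): δ = 32.72°  ✓
  (2,5): δ = 17.20°  ✓
  (2,6): δ = 24.14°  ✓
  (3,4): δ = 117.27°  ·
  (3,5): δ = 101.75°  ·
  (3,6): δ = 60.42°  ✓
  (4,5): δ = 164.48°  ·
  (4,6): δ = 123.15°  ·
  (5,6): δ = 138.66°  ·
antipodal pairs: 10

count = 10; pairs: (0,3), (0,4), (0,5), (1,4), (1,5), (1,6), (2,4), (2,5), (2,6), (3,6)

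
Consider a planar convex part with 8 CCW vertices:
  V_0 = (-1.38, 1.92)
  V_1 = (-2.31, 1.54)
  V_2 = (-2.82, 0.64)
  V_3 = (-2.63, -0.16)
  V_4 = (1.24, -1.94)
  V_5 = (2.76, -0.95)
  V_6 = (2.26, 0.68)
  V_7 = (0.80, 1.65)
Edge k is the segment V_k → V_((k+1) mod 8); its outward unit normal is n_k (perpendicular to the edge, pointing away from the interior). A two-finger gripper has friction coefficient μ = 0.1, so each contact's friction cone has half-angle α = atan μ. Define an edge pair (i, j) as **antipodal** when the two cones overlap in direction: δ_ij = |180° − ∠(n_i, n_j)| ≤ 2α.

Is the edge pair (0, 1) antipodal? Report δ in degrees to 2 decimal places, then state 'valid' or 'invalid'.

δ = 141.76°, invalid

α = atan 0.1 = 5.71°;  2α = 11.42°
edge 0: e_0 = (-0.93, -0.38);  n_0 = (-0.3782, +0.9257)
edge 1: e_1 = (-0.51, -0.90);  n_1 = (-0.8700, +0.4930)
∠(n_0, n_1) = 38.24°
δ = |180° − 38.24°| = 141.76°
141.76° > 2α = 11.42°  →  invalid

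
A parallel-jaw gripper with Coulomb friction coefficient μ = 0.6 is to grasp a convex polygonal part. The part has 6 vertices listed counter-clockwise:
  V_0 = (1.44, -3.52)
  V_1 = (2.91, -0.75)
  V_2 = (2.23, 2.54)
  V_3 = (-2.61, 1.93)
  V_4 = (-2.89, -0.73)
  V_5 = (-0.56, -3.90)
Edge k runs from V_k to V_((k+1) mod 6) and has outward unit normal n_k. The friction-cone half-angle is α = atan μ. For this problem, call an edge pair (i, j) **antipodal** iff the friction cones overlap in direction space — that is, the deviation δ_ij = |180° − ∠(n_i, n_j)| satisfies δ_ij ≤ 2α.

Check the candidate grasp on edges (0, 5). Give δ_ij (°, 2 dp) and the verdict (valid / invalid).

α = atan 0.6 = 30.96°;  2α = 61.93°
edge 0: e_0 = (+1.47, +2.77);  n_0 = (+0.8833, -0.4688)
edge 5: e_5 = (+2.00, +0.38);  n_5 = (+0.1867, -0.9824)
∠(n_0, n_5) = 51.29°
δ = |180° − 51.29°| = 128.71°
128.71° > 2α = 61.93°  →  invalid

δ = 128.71°, invalid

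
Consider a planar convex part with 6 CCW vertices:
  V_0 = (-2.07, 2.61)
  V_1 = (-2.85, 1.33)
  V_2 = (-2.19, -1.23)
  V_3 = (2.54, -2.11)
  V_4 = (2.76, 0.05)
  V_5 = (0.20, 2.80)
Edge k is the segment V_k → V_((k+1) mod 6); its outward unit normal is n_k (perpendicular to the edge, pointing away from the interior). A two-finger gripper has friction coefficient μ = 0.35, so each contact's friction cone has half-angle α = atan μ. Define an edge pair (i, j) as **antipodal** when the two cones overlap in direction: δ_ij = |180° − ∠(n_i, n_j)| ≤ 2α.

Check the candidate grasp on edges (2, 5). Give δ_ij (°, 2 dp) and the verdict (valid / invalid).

α = atan 0.35 = 19.29°;  2α = 38.58°
edge 2: e_2 = (+4.73, -0.88);  n_2 = (-0.1829, -0.9831)
edge 5: e_5 = (-2.27, -0.19);  n_5 = (-0.0834, +0.9965)
∠(n_2, n_5) = 164.68°
δ = |180° − 164.68°| = 15.32°
15.32° ≤ 2α = 38.58°  →  valid

δ = 15.32°, valid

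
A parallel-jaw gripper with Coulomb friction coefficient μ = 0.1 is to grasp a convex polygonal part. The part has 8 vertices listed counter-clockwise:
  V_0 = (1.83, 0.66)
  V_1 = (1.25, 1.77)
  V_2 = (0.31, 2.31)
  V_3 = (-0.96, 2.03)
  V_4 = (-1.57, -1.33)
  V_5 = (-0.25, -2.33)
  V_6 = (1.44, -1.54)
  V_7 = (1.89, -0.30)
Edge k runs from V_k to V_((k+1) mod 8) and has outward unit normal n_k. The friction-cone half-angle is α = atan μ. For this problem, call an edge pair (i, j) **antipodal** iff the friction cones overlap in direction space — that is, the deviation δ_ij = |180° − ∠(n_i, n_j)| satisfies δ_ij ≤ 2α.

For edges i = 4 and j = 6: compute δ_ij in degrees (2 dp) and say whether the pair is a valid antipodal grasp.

δ = 72.80°, invalid

α = atan 0.1 = 5.71°;  2α = 11.42°
edge 4: e_4 = (+1.32, -1.00);  n_4 = (-0.6039, -0.7971)
edge 6: e_6 = (+0.45, +1.24);  n_6 = (+0.9400, -0.3411)
∠(n_4, n_6) = 107.20°
δ = |180° − 107.20°| = 72.80°
72.80° > 2α = 11.42°  →  invalid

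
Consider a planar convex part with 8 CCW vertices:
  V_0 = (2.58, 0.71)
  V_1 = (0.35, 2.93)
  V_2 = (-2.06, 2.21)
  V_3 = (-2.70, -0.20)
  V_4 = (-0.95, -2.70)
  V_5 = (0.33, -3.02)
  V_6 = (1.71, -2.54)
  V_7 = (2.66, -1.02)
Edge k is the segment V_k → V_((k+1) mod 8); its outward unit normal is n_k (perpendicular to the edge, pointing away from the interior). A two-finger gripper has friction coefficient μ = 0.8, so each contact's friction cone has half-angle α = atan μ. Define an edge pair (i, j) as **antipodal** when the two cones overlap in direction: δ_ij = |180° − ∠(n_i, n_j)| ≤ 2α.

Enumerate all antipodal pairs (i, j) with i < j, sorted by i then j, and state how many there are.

count = 15; pairs: (0,2), (0,3), (0,4), (0,5), (1,3), (1,4), (1,5), (1,6), (1,7), (2,5), (2,6), (2,7), (3,6), (3,7), (4,7)

α = atan 0.8 = 38.66°;  2α = 77.32°
n_0 = (+0.7055, +0.7087)
n_1 = (-0.2863, +0.9582)
n_2 = (-0.9665, +0.2567)
n_3 = (-0.8192, -0.5735)
n_4 = (-0.2425, -0.9701)
n_5 = (+0.3285, -0.9445)
n_6 = (+0.8480, -0.5300)
n_7 = (+0.9989, +0.0462)
  (0,1): δ = 118.49°  ·
  (0,2): δ = 60.00°  ✓
  (0,3): δ = 10.14°  ✓
  (0,4): δ = 30.84°  ✓
  (0,5): δ = 64.05°  ✓
  (0,6): δ = 102.87°  ·
  (0,7): δ = 137.52°  ·
  (1,2): δ = 121.51°  ·
  (1,3): δ = 71.64°  ✓
  (1,4): δ = 30.67°  ✓
  (1,5): δ = 2.55°  ✓
  (1,6): δ = 41.36°  ✓
  (1,7): δ = 76.01°  ✓
  (2,3): δ = 130.14°  ·
  (2,4): δ = 89.16°  ·
  (2,5): δ = 55.95°  ✓
  (2,6): δ = 17.13°  ✓
  (2,7): δ = 17.52°  ✓
  (3,4): δ = 139.03°  ·
  (3,5): δ = 105.81°  ·
  (3,6): δ = 67.00°  ✓
  (3,7): δ = 32.34°  ✓
  (4,5): δ = 146.78°  ·
  (4,6): δ = 107.97°  ·
  (4,7): δ = 73.32°  ✓
  (5,6): δ = 141.18°  ·
  (5,7): δ = 106.53°  ·
  (6,7): δ = 145.35°  ·
antipodal pairs: 15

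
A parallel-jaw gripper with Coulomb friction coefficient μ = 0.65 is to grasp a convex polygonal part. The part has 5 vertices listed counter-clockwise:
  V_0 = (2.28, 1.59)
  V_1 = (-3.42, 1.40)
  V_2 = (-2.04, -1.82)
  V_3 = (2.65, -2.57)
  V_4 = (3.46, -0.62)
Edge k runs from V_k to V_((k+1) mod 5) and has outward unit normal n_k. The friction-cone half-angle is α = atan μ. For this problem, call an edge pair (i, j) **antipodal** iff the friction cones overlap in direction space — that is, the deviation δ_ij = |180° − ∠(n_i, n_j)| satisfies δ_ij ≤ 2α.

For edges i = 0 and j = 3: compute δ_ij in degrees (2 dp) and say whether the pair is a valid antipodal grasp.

α = atan 0.65 = 33.02°;  2α = 66.05°
edge 0: e_0 = (-5.70, -0.19);  n_0 = (-0.0333, +0.9994)
edge 3: e_3 = (+0.81, +1.95);  n_3 = (+0.9235, -0.3836)
∠(n_0, n_3) = 114.47°
δ = |180° − 114.47°| = 65.53°
65.53° ≤ 2α = 66.05°  →  valid

δ = 65.53°, valid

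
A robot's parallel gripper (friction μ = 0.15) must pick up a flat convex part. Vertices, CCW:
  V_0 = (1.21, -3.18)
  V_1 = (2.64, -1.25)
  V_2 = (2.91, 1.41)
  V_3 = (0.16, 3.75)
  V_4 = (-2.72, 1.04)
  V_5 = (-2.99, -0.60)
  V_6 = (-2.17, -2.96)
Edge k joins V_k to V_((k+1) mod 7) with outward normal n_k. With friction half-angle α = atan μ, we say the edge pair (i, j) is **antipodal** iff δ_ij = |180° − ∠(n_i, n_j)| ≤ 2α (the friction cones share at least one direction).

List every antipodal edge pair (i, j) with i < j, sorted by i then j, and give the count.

count = 2; pairs: (0,3), (1,4)

α = atan 0.15 = 8.53°;  2α = 17.06°
n_0 = (+0.8035, -0.5953)
n_1 = (+0.9949, -0.1010)
n_2 = (+0.6481, +0.7616)
n_3 = (-0.6853, +0.7283)
n_4 = (-0.9867, +0.1624)
n_5 = (-0.9446, -0.3282)
n_6 = (-0.0650, -0.9979)
  (0,1): δ = 149.26°  ·
  (0,2): δ = 93.86°  ·
  (0,3): δ = 10.21°  ✓
  (0,4): δ = 27.19°  ·
  (0,5): δ = 55.70°  ·
  (0,6): δ = 122.81°  ·
  (1,2): δ = 124.60°  ·
  (1,3): δ = 40.95°  ·
  (1,4): δ = 3.55°  ✓
  (1,5): δ = 24.96°  ·
  (1,6): δ = 92.07°  ·
  (2,3): δ = 96.35°  ·
  (2,4): δ = 58.95°  ·
  (2,5): δ = 30.45°  ·
  (2,6): δ = 36.67°  ·
  (3,4): δ = 142.61°  ·
  (3,5): δ = 114.10°  ·
  (3,6): δ = 46.98°  ·
  (4,5): δ = 151.49°  ·
  (4,6): δ = 84.38°  ·
  (5,6): δ = 112.88°  ·
antipodal pairs: 2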